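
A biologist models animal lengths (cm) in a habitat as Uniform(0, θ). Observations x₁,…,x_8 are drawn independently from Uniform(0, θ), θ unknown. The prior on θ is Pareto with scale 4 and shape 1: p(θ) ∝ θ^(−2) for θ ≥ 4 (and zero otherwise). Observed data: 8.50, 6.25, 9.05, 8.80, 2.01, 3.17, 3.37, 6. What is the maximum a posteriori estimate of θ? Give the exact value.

The Uniform(0, θ) likelihood is θ^(−n) for θ ≥ max(xᵢ), zero otherwise. Here max(xᵢ) = 9.05.
Posterior ∝ θ^(−2) · θ^(−8) = θ^(−10) on θ ≥ max(4, 9.05) = 9.05.
This density is strictly decreasing in θ, so the posterior mode lies at the lower boundary of the support.

θ̂_MAP = 9.05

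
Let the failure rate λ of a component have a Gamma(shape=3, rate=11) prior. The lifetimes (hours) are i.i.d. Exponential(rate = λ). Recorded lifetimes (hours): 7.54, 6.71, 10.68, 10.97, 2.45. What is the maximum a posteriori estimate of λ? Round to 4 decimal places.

The Exponential(rate=λ) likelihood is ∝ λ^n e^(−λΣtᵢ). Here n = 5 and Σtᵢ = 7.54 + 6.71 + 10.68 + 10.97 + 2.45 = 38.35.
Posterior ∝ λ^2e^(−11λ) · λ^5e^(−38.35λ) = λ^7e^(−49.35λ), i.e. Gamma(8, 49.35).
Mode = (a−1)/b = 7/49.35 ≈ 0.1418.

λ̂_MAP = 0.1418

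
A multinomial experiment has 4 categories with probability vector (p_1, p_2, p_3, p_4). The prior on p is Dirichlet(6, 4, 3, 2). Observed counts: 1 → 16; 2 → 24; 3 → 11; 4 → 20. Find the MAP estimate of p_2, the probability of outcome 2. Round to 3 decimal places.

The posterior is Dirichlet(αᵢ + nᵢ) = Dirichlet(22, 28, 14, 22).
For a Dirichlet(a₁,…,a_K) with all aᵢ > 1, the mode has j-th component (aⱼ − 1)/(Σaᵢ − K).
Here Σaᵢ = 86 and K = 4, so p_2 = (28 − 1)/(86 − 4) = 27/82 ≈ 0.329.

MAP estimate: 0.329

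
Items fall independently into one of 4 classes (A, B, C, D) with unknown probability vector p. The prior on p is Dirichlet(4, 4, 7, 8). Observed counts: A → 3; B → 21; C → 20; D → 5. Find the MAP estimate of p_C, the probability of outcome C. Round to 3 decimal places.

MAP estimate of p_C = 0.382

The posterior is Dirichlet(αᵢ + nᵢ) = Dirichlet(7, 25, 27, 13).
For a Dirichlet(a₁,…,a_K) with all aᵢ > 1, the mode has j-th component (aⱼ − 1)/(Σaᵢ − K).
Here Σaᵢ = 72 and K = 4, so p_C = (27 − 1)/(72 − 4) = 26/68 ≈ 0.382.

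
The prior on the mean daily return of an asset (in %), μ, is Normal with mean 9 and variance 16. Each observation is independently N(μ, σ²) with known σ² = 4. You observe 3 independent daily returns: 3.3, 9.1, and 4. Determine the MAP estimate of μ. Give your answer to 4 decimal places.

n = 3; x̄ = (3.3 + 9.1 + 4)/3 = 16.4/3 = 82/15 ≈ 5.4667.
For a Normal prior and Normal likelihood with known variance, the posterior is Normal; its mode equals its mean, the precision-weighted average.
Prior precision 1/σ₀² = 1/16 = 0.0625; data precision n/σ² = 3/4 = 0.75.
μ̂ = (0.0625·9 + 0.75·(82/15)) / (0.0625 + 0.75) = 4.6625/0.8125 = 373/65 ≈ 5.7385.

μ̂_MAP = 5.7385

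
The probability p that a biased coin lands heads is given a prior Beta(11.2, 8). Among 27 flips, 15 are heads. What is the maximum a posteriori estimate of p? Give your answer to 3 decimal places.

p̂_MAP = 0.570

Prior: Beta(11.2, 8).
Data: 15 successes in 27 trials. The binomial likelihood contributes p^15(1−p)^12, so the posterior is Beta(11.2+15, 8+12) = Beta(26.2, 20).
For Beta(a, b) with a, b > 1 the mode is (a−1)/(a+b−2) = 25.2/44.2 ≈ 0.570.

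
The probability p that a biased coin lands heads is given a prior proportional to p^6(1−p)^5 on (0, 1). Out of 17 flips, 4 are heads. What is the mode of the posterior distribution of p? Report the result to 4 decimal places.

p̂_MAP = 0.3571

The prior density ∝ p^6(1−p)^5 is the kernel of Beta(7, 6).
Data: 4 successes in 17 trials. The binomial likelihood contributes p^4(1−p)^13, so the posterior is Beta(7+4, 6+13) = Beta(11, 19).
For Beta(a, b) with a, b > 1 the mode is (a−1)/(a+b−2) = 10/28 ≈ 0.3571.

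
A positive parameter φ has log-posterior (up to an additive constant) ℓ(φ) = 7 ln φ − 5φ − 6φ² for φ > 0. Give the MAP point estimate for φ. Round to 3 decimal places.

ℓ'(φ) = 7/φ − 5 − 12φ. Setting this to zero and multiplying by φ: 12φ² + 5φ − 7 = 0.
φ = (−5 + √(5² + 4·12·7)) / (2·12) = (−5 + √361) / 24 = (−5 + 19)/24 = 7/12.
ℓ''(φ) = −7/φ² − 12 < 0, confirming a maximum.

φ̂_MAP = 0.583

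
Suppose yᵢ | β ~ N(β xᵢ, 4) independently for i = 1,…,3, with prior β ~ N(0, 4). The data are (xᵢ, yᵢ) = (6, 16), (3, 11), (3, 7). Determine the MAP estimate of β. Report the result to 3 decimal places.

log p(β | y) = −Σ(yᵢ − βxᵢ)²/(2·4) − β²/(2·4) + const.
Setting the derivative to zero: Σxᵢ(yᵢ − βxᵢ)/4 − β/4 = 0, so β = Σxᵢyᵢ / (Σxᵢ² + σ²/τ²).
Σxᵢyᵢ = 6·16 + 3·11 + 3·7 = 150; Σxᵢ² = 54; σ²/τ² = 1.
β̂_MAP = 150 / (54 + 1) = 150/55 ≈ 2.727.

β̂_MAP = 2.727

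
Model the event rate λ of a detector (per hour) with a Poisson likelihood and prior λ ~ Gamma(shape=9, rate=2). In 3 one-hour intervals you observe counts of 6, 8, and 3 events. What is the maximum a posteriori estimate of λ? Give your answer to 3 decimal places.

λ̂_MAP = 5.000

Σxᵢ = 6+8+3 = 17, with n = 3.
Posterior ∝ λ^8e^(−2λ) · λ^17e^(−3λ) = λ^25e^(−5λ), i.e. Gamma(shape=26, rate=5).
The mode of a Gamma(a, b) with a ≥ 1 (shape–rate) is (a−1)/b = 25/5 ≈ 5.000.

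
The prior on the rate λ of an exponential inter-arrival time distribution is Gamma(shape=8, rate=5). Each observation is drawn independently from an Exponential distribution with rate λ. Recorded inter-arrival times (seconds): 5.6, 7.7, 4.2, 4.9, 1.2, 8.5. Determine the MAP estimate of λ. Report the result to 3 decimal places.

The Exponential(rate=λ) likelihood is ∝ λ^n e^(−λΣtᵢ). Here n = 6 and Σtᵢ = 5.6 + 7.7 + 4.2 + 4.9 + 1.2 + 8.5 = 32.1.
Posterior ∝ λ^7e^(−5λ) · λ^6e^(−32.1λ) = λ^13e^(−37.1λ), i.e. Gamma(14, 37.1).
Mode = (a−1)/b = 13/37.1 ≈ 0.350.

λ̂_MAP = 0.350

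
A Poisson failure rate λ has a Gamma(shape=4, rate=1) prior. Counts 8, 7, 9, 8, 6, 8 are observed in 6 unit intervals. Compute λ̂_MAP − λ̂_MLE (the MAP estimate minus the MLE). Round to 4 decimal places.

MAP − MLE = -0.6667

Σxᵢ = 46. Posterior is Gamma(50, 7); MAP = (50−1)/7 = 49/7 ≈ 7.00000.
MLE = x̄ = 46/6 ≈ 7.66667.
Difference = 49/7 − 46/6 = -2/3 ≈ -0.6667.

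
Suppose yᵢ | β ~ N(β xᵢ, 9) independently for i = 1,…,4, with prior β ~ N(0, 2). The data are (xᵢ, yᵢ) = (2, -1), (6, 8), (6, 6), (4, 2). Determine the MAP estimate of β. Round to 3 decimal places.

β̂_MAP = 0.933

log p(β | y) = −Σ(yᵢ − βxᵢ)²/(2·9) − β²/(2·2) + const.
Setting the derivative to zero: Σxᵢ(yᵢ − βxᵢ)/9 − β/2 = 0, so β = Σxᵢyᵢ / (Σxᵢ² + σ²/τ²).
Σxᵢyᵢ = 2·(-1) + 6·8 + 6·6 + 4·2 = 90; Σxᵢ² = 92; σ²/τ² = 4.5.
β̂_MAP = 90 / (92 + 4.5) = 90/96.5 ≈ 0.933.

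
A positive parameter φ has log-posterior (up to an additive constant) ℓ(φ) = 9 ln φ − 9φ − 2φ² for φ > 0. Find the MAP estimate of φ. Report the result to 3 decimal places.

ℓ'(φ) = 9/φ − 9 − 4φ. Setting this to zero and multiplying by φ: 4φ² + 9φ − 9 = 0.
φ = (−9 + √(9² + 4·4·9)) / (2·4) = (−9 + √225) / 8 = (−9 + 15)/8 = 3/4.
ℓ''(φ) = −9/φ² − 4 < 0, confirming a maximum.

φ̂_MAP = 0.750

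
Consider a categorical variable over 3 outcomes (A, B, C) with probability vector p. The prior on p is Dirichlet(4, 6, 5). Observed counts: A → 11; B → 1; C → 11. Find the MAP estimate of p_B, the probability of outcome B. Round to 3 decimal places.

The posterior is Dirichlet(αᵢ + nᵢ) = Dirichlet(15, 7, 16).
For a Dirichlet(a₁,…,a_K) with all aᵢ > 1, the mode has j-th component (aⱼ − 1)/(Σaᵢ − K).
Here Σaᵢ = 38 and K = 3, so p_B = (7 − 1)/(38 − 3) = 6/35 ≈ 0.171.

MAP estimate of p_B = 0.171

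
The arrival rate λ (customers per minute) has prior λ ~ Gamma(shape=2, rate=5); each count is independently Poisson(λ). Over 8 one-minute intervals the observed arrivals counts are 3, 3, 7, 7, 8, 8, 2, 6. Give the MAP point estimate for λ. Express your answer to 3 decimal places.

λ̂_MAP = 3.462

Σxᵢ = 3+3+7+7+8+8+2+6 = 44, with n = 8.
Posterior ∝ λe^(−5λ) · λ^44e^(−8λ) = λ^45e^(−13λ), i.e. Gamma(shape=46, rate=13).
The mode of a Gamma(a, b) with a ≥ 1 (shape–rate) is (a−1)/b = 45/13 ≈ 3.462.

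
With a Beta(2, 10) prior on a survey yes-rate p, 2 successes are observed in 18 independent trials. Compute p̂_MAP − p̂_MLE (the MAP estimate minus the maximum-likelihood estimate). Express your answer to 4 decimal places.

Posterior is Beta(4, 26); MAP = (4−1)/(30−2) = 3/28 ≈ 0.10714.
MLE ignores the prior: p̂_MLE = k/n = 2/18 ≈ 0.11111.
Difference = 3/28 − 2/18 = -1/252 ≈ -0.0040.

MAP − MLE = -0.0040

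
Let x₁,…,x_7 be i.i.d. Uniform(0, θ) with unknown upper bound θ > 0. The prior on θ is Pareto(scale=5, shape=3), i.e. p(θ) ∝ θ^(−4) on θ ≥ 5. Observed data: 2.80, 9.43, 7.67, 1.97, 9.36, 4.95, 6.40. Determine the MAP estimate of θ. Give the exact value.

θ̂_MAP = 9.43

The Uniform(0, θ) likelihood is θ^(−n) for θ ≥ max(xᵢ), zero otherwise. Here max(xᵢ) = 9.43.
Posterior ∝ θ^(−4) · θ^(−7) = θ^(−11) on θ ≥ max(5, 9.43) = 9.43.
This density is strictly decreasing in θ, so the posterior mode lies at the lower boundary of the support.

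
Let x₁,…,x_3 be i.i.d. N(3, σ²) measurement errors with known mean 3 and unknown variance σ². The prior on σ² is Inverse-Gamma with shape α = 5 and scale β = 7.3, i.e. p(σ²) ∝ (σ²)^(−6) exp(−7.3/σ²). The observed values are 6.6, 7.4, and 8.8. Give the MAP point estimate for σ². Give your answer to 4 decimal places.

Sum of squared deviations about the known mean: SS = (6.6−3)² + (7.4−3)² + (8.8−3)² = 65.96.
The Normal likelihood contributes (σ²)^(−n/2) exp(−SS/(2σ²)), so the posterior is Inverse-Gamma(α + n/2, β + SS/2) = Inverse-Gamma(6.5, 40.28).
The mode of Inverse-Gamma(a, b) is b/(a+1) = 40.28/7.5 ≈ 5.3707.

σ̂²_MAP = 5.3707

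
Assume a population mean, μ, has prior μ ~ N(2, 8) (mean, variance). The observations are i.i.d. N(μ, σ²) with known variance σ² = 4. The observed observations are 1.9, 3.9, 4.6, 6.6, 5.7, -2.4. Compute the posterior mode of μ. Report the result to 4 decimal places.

μ̂_MAP = 3.2769

n = 6; x̄ = (1.9 + 3.9 + 4.6 + 6.6 + 5.7 + (-2.4))/6 = 20.3/6 = 203/60 ≈ 3.3833.
For a Normal prior and Normal likelihood with known variance, the posterior is Normal; its mode equals its mean, the precision-weighted average.
Prior precision 1/σ₀² = 1/8 = 0.125; data precision n/σ² = 6/4 = 1.5.
μ̂ = (0.125·2 + 1.5·(203/60)) / (0.125 + 1.5) = 5.325/1.625 = 213/65 ≈ 3.2769.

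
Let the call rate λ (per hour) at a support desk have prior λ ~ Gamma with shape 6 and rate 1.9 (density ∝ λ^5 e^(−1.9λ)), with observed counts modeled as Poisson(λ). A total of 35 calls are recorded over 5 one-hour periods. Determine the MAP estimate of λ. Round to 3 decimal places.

Σxᵢ = 35, n = 5.
Posterior ∝ λ^5e^(−1.9λ) · λ^35e^(−5λ) = λ^40e^(−6.9λ), i.e. Gamma(shape=41, rate=6.9).
The mode of a Gamma(a, b) with a ≥ 1 (shape–rate) is (a−1)/b = 40/6.9 ≈ 5.797.

λ̂_MAP = 5.797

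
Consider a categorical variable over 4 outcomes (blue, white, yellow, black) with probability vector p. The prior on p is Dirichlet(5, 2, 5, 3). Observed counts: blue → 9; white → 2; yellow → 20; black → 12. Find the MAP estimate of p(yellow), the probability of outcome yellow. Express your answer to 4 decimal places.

MAP estimate of p(yellow) = 0.4444

The posterior is Dirichlet(αᵢ + nᵢ) = Dirichlet(14, 4, 25, 15).
For a Dirichlet(a₁,…,a_K) with all aᵢ > 1, the mode has j-th component (aⱼ − 1)/(Σaᵢ − K).
Here Σaᵢ = 58 and K = 4, so p(yellow) = (25 − 1)/(58 − 4) = 24/54 ≈ 0.4444.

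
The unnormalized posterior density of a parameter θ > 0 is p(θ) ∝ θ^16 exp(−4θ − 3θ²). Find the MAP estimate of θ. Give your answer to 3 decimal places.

θ̂_MAP = 1.333

ℓ'(θ) = 16/θ − 4 − 6θ. Setting this to zero and multiplying by θ: 6θ² + 4θ − 16 = 0.
θ = (−4 + √(4² + 4·6·16)) / (2·6) = (−4 + √400) / 12 = (−4 + 20)/12 = 4/3.
ℓ''(θ) = −16/θ² − 6 < 0, confirming a maximum.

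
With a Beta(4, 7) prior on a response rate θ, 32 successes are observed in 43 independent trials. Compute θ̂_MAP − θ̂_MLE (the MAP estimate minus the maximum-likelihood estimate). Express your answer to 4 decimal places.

MAP − MLE = -0.0711

Posterior is Beta(36, 18); MAP = (36−1)/(54−2) = 35/52 ≈ 0.67308.
MLE ignores the prior: θ̂_MLE = k/n = 32/43 ≈ 0.74419.
Difference = 35/52 − 32/43 = -159/2236 ≈ -0.0711.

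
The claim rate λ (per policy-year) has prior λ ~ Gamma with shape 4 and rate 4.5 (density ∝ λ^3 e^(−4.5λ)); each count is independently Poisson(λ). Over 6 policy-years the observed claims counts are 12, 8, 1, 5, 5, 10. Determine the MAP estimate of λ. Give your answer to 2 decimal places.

λ̂_MAP = 4.19

Σxᵢ = 12+8+1+5+5+10 = 41, with n = 6.
Posterior ∝ λ^3e^(−4.5λ) · λ^41e^(−6λ) = λ^44e^(−10.5λ), i.e. Gamma(shape=45, rate=10.5).
The mode of a Gamma(a, b) with a ≥ 1 (shape–rate) is (a−1)/b = 44/10.5 ≈ 4.19.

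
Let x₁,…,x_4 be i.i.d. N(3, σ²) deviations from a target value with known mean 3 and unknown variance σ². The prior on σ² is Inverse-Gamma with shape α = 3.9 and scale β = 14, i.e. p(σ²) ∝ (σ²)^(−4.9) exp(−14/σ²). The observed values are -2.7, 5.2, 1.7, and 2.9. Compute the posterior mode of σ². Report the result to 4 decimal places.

Sum of squared deviations about the known mean: SS = (-2.7−3)² + (5.2−3)² + (1.7−3)² + (2.9−3)² = 39.03.
The Normal likelihood contributes (σ²)^(−n/2) exp(−SS/(2σ²)), so the posterior is Inverse-Gamma(α + n/2, β + SS/2) = Inverse-Gamma(5.9, 33.515).
The mode of Inverse-Gamma(a, b) is b/(a+1) = 33.515/6.9 ≈ 4.8572.

σ̂²_MAP = 4.8572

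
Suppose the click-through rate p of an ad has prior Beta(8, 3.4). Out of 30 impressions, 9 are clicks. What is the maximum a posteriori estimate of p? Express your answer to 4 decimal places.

p̂_MAP = 0.4061

Prior: Beta(8, 3.4).
Data: 9 successes in 30 trials. The binomial likelihood contributes p^9(1−p)^21, so the posterior is Beta(8+9, 3.4+21) = Beta(17, 24.4).
For Beta(a, b) with a, b > 1 the mode is (a−1)/(a+b−2) = 16/39.4 ≈ 0.4061.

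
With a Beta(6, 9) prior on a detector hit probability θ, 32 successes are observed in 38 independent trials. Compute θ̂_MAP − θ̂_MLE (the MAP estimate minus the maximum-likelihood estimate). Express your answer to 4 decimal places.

Posterior is Beta(38, 15); MAP = (38−1)/(53−2) = 37/51 ≈ 0.72549.
MLE ignores the prior: θ̂_MLE = k/n = 32/38 ≈ 0.84211.
Difference = 37/51 − 32/38 = -113/969 ≈ -0.1166.

MAP − MLE = -0.1166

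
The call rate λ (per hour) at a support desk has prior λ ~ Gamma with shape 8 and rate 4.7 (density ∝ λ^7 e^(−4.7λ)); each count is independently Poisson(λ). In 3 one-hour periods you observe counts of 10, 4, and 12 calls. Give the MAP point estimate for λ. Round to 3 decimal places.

λ̂_MAP = 4.286

Σxᵢ = 10+4+12 = 26, with n = 3.
Posterior ∝ λ^7e^(−4.7λ) · λ^26e^(−3λ) = λ^33e^(−7.7λ), i.e. Gamma(shape=34, rate=7.7).
The mode of a Gamma(a, b) with a ≥ 1 (shape–rate) is (a−1)/b = 33/7.7 ≈ 4.286.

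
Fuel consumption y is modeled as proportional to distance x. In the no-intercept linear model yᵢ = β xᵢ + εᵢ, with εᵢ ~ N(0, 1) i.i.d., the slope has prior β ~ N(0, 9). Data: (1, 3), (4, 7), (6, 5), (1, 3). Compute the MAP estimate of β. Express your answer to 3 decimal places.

log p(β | y) = −Σ(yᵢ − βxᵢ)²/(2·1) − β²/(2·9) + const.
Setting the derivative to zero: Σxᵢ(yᵢ − βxᵢ)/1 − β/9 = 0, so β = Σxᵢyᵢ / (Σxᵢ² + σ²/τ²).
Σxᵢyᵢ = 1·3 + 4·7 + 6·5 + 1·3 = 64; Σxᵢ² = 54; σ²/τ² = 1/9.
β̂_MAP = 64 / (54 + 1/9) = 64/(487/9) = 576/487 ≈ 1.183.

β̂_MAP = 1.183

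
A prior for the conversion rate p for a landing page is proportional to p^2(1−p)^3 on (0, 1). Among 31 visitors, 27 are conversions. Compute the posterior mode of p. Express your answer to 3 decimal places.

p̂_MAP = 0.806

The prior density ∝ p^2(1−p)^3 is the kernel of Beta(3, 4).
Data: 27 successes in 31 trials. The binomial likelihood contributes p^27(1−p)^4, so the posterior is Beta(3+27, 4+4) = Beta(30, 8).
For Beta(a, b) with a, b > 1 the mode is (a−1)/(a+b−2) = 29/36 ≈ 0.806.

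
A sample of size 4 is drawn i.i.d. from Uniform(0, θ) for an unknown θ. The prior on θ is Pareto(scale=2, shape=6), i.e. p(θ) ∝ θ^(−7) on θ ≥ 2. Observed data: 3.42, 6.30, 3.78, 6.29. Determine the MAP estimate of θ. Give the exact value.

θ̂_MAP = 6.30

The Uniform(0, θ) likelihood is θ^(−n) for θ ≥ max(xᵢ), zero otherwise. Here max(xᵢ) = 6.30.
Posterior ∝ θ^(−7) · θ^(−4) = θ^(−11) on θ ≥ max(2, 6.30) = 6.30.
This density is strictly decreasing in θ, so the posterior mode lies at the lower boundary of the support.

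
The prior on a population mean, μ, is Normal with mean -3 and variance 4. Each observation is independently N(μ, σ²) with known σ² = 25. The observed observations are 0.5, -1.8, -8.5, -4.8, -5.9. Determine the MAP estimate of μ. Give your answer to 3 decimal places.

μ̂_MAP = -3.489

n = 5; x̄ = (0.5 + (-1.8) + (-8.5) + (-4.8) + (-5.9))/5 = -20.5/5 = -4.1.
For a Normal prior and Normal likelihood with known variance, the posterior is Normal; its mode equals its mean, the precision-weighted average.
Prior precision 1/σ₀² = 1/4 = 0.25; data precision n/σ² = 5/25 = 0.2.
μ̂ = (0.25·(-3) + 0.2·(-4.1)) / (0.25 + 0.2) = (-1.57)/0.45 = -157/45 ≈ -3.489.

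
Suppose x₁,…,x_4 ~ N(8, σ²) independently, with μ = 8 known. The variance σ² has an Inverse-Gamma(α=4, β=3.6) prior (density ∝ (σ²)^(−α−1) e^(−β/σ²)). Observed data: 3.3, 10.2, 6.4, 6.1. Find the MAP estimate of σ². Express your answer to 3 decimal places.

Sum of squared deviations about the known mean: SS = (3.3−8)² + (10.2−8)² + (6.4−8)² + (6.1−8)² = 33.1.
The Normal likelihood contributes (σ²)^(−n/2) exp(−SS/(2σ²)), so the posterior is Inverse-Gamma(α + n/2, β + SS/2) = Inverse-Gamma(6, 20.15).
The mode of Inverse-Gamma(a, b) is b/(a+1) = 20.15/7 ≈ 2.879.

σ̂²_MAP = 2.879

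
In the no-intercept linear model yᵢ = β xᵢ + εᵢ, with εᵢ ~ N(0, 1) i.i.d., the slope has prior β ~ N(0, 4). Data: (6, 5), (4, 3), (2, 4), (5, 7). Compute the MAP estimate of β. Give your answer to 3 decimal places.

β̂_MAP = 1.046

log p(β | y) = −Σ(yᵢ − βxᵢ)²/(2·1) − β²/(2·4) + const.
Setting the derivative to zero: Σxᵢ(yᵢ − βxᵢ)/1 − β/4 = 0, so β = Σxᵢyᵢ / (Σxᵢ² + σ²/τ²).
Σxᵢyᵢ = 6·5 + 4·3 + 2·4 + 5·7 = 85; Σxᵢ² = 81; σ²/τ² = 0.25.
β̂_MAP = 85 / (81 + 0.25) = 85/81.25 ≈ 1.046.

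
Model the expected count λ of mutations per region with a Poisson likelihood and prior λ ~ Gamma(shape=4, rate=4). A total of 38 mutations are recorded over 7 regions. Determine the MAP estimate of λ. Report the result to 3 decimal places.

Σxᵢ = 38, n = 7.
Posterior ∝ λ^3e^(−4λ) · λ^38e^(−7λ) = λ^41e^(−11λ), i.e. Gamma(shape=42, rate=11).
The mode of a Gamma(a, b) with a ≥ 1 (shape–rate) is (a−1)/b = 41/11 ≈ 3.727.

λ̂_MAP = 3.727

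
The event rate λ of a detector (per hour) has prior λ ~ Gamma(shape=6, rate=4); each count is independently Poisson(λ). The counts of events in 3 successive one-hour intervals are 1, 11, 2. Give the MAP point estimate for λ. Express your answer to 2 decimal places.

Σxᵢ = 1+11+2 = 14, with n = 3.
Posterior ∝ λ^5e^(−4λ) · λ^14e^(−3λ) = λ^19e^(−7λ), i.e. Gamma(shape=20, rate=7).
The mode of a Gamma(a, b) with a ≥ 1 (shape–rate) is (a−1)/b = 19/7 ≈ 2.71.

λ̂_MAP = 2.71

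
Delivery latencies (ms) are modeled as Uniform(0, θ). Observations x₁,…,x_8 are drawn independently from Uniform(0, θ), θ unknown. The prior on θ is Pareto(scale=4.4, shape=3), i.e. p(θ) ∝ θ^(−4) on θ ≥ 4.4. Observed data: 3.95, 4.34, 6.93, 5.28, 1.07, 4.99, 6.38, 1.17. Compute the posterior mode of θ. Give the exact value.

The Uniform(0, θ) likelihood is θ^(−n) for θ ≥ max(xᵢ), zero otherwise. Here max(xᵢ) = 6.93.
Posterior ∝ θ^(−4) · θ^(−8) = θ^(−12) on θ ≥ max(4.4, 6.93) = 6.93.
This density is strictly decreasing in θ, so the posterior mode lies at the lower boundary of the support.

θ̂_MAP = 6.93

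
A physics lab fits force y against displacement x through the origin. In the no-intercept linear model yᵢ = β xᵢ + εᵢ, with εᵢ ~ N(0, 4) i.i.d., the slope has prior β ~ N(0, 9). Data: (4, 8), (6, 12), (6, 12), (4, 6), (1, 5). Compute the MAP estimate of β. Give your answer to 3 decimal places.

log p(β | y) = −Σ(yᵢ − βxᵢ)²/(2·4) − β²/(2·9) + const.
Setting the derivative to zero: Σxᵢ(yᵢ − βxᵢ)/4 − β/9 = 0, so β = Σxᵢyᵢ / (Σxᵢ² + σ²/τ²).
Σxᵢyᵢ = 4·8 + 6·12 + 6·12 + 4·6 + 1·5 = 205; Σxᵢ² = 105; σ²/τ² = 4/9.
β̂_MAP = 205 / (105 + 4/9) = 205/(949/9) = 1845/949 ≈ 1.944.

β̂_MAP = 1.944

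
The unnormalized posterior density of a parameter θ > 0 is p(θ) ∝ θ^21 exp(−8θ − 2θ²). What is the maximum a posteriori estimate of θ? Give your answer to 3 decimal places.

ℓ'(θ) = 21/θ − 8 − 4θ. Setting this to zero and multiplying by θ: 4θ² + 8θ − 21 = 0.
θ = (−8 + √(8² + 4·4·21)) / (2·4) = (−8 + √400) / 8 = (−8 + 20)/8 = 3/2.
ℓ''(θ) = −21/θ² − 4 < 0, confirming a maximum.

θ̂_MAP = 1.500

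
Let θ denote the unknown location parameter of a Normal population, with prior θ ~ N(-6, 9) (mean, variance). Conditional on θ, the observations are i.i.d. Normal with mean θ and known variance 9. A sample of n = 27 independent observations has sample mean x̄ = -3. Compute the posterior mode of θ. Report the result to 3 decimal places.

n = 27, x̄ = -3.
For a Normal prior and Normal likelihood with known variance, the posterior is Normal; its mode equals its mean, the precision-weighted average.
Prior precision 1/σ₀² = 1/9; data precision n/σ² = 27/9 = 3.
θ̂ = ((1/9)·(-6) + 3·(-3)) / (1/9 + 3) = (-29/3)/(28/9) = -87/28 ≈ -3.107.

θ̂_MAP = -3.107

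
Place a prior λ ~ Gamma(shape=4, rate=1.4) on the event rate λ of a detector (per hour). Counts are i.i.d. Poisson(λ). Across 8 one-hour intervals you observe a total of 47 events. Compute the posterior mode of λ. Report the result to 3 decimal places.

λ̂_MAP = 5.319

Σxᵢ = 47, n = 8.
Posterior ∝ λ^3e^(−1.4λ) · λ^47e^(−8λ) = λ^50e^(−9.4λ), i.e. Gamma(shape=51, rate=9.4).
The mode of a Gamma(a, b) with a ≥ 1 (shape–rate) is (a−1)/b = 50/9.4 ≈ 5.319.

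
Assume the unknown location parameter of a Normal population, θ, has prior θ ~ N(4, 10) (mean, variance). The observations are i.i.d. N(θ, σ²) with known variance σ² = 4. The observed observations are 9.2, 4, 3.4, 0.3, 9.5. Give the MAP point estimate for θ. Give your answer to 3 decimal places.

θ̂_MAP = 5.185

n = 5; x̄ = (9.2 + 4 + 3.4 + 0.3 + 9.5)/5 = 26.4/5 = 5.28.
For a Normal prior and Normal likelihood with known variance, the posterior is Normal; its mode equals its mean, the precision-weighted average.
Prior precision 1/σ₀² = 1/10 = 0.1; data precision n/σ² = 5/4 = 1.25.
θ̂ = (0.1·4 + 1.25·5.28) / (0.1 + 1.25) = 7/1.35 = 140/27 ≈ 5.185.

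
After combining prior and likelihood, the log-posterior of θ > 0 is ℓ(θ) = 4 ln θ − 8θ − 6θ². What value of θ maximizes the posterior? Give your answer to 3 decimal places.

ℓ'(θ) = 4/θ − 8 − 12θ. Setting this to zero and multiplying by θ: 12θ² + 8θ − 4 = 0.
θ = (−8 + √(8² + 4·12·4)) / (2·12) = (−8 + √256) / 24 = (−8 + 16)/24 = 1/3.
ℓ''(θ) = −4/θ² − 12 < 0, confirming a maximum.

θ̂_MAP = 0.333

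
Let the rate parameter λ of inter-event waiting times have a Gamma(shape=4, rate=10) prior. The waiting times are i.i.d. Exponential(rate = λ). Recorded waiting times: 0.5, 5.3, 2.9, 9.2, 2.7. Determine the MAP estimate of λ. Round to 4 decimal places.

λ̂_MAP = 0.2614

The Exponential(rate=λ) likelihood is ∝ λ^n e^(−λΣtᵢ). Here n = 5 and Σtᵢ = 0.5 + 5.3 + 2.9 + 9.2 + 2.7 = 20.6.
Posterior ∝ λ^3e^(−10λ) · λ^5e^(−20.6λ) = λ^8e^(−30.6λ), i.e. Gamma(9, 30.6).
Mode = (a−1)/b = 8/30.6 ≈ 0.2614.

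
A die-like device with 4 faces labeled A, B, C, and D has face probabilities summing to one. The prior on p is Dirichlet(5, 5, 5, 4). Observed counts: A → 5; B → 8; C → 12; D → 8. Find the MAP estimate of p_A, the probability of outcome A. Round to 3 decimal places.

MAP estimate of p_A = 0.188

The posterior is Dirichlet(αᵢ + nᵢ) = Dirichlet(10, 13, 17, 12).
For a Dirichlet(a₁,…,a_K) with all aᵢ > 1, the mode has j-th component (aⱼ − 1)/(Σaᵢ − K).
Here Σaᵢ = 52 and K = 4, so p_A = (10 − 1)/(52 − 4) = 9/48 ≈ 0.188.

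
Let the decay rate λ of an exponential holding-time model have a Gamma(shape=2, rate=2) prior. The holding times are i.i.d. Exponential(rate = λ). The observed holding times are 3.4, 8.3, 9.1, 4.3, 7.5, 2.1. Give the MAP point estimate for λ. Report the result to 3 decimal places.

The Exponential(rate=λ) likelihood is ∝ λ^n e^(−λΣtᵢ). Here n = 6 and Σtᵢ = 3.4 + 8.3 + 9.1 + 4.3 + 7.5 + 2.1 = 34.7.
Posterior ∝ λe^(−2λ) · λ^6e^(−34.7λ) = λ^7e^(−36.7λ), i.e. Gamma(8, 36.7).
Mode = (a−1)/b = 7/36.7 ≈ 0.191.

λ̂_MAP = 0.191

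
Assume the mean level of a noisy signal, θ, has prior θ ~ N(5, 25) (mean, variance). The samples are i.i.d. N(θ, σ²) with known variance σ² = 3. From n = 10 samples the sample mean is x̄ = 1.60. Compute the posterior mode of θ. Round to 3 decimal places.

n = 10, x̄ = 1.60.
For a Normal prior and Normal likelihood with known variance, the posterior is Normal; its mode equals its mean, the precision-weighted average.
Prior precision 1/σ₀² = 1/25 = 0.04; data precision n/σ² = 10/3.
θ̂ = (0.04·5 + (10/3)·1.6) / (0.04 + 10/3) = (83/15)/(253/75) = 415/253 ≈ 1.640.

θ̂_MAP = 1.640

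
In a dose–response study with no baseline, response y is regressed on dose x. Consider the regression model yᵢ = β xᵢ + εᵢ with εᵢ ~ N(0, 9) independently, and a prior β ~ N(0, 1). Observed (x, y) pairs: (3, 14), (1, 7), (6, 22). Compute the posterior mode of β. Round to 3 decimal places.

β̂_MAP = 3.291

log p(β | y) = −Σ(yᵢ − βxᵢ)²/(2·9) − β²/(2·1) + const.
Setting the derivative to zero: Σxᵢ(yᵢ − βxᵢ)/9 − β/1 = 0, so β = Σxᵢyᵢ / (Σxᵢ² + σ²/τ²).
Σxᵢyᵢ = 3·14 + 1·7 + 6·22 = 181; Σxᵢ² = 46; σ²/τ² = 9.
β̂_MAP = 181 / (46 + 9) = 181/55 ≈ 3.291.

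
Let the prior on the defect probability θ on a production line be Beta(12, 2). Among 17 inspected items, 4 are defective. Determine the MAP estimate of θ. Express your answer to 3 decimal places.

Prior: Beta(12, 2).
Data: 4 successes in 17 trials. The binomial likelihood contributes θ^4(1−θ)^13, so the posterior is Beta(12+4, 2+13) = Beta(16, 15).
For Beta(a, b) with a, b > 1 the mode is (a−1)/(a+b−2) = 15/29 ≈ 0.517.

θ̂_MAP = 0.517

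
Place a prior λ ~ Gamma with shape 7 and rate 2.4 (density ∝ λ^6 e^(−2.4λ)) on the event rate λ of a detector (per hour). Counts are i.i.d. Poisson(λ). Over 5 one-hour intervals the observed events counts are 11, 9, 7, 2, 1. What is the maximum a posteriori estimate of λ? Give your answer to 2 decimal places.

Σxᵢ = 11+9+7+2+1 = 30, with n = 5.
Posterior ∝ λ^6e^(−2.4λ) · λ^30e^(−5λ) = λ^36e^(−7.4λ), i.e. Gamma(shape=37, rate=7.4).
The mode of a Gamma(a, b) with a ≥ 1 (shape–rate) is (a−1)/b = 36/7.4 ≈ 4.86.

λ̂_MAP = 4.86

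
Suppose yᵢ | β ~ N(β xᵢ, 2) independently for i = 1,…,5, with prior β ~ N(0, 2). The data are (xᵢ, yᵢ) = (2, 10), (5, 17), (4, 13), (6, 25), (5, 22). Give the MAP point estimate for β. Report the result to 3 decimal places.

log p(β | y) = −Σ(yᵢ − βxᵢ)²/(2·2) − β²/(2·2) + const.
Setting the derivative to zero: Σxᵢ(yᵢ − βxᵢ)/2 − β/2 = 0, so β = Σxᵢyᵢ / (Σxᵢ² + σ²/τ²).
Σxᵢyᵢ = 2·10 + 5·17 + 4·13 + 6·25 + 5·22 = 417; Σxᵢ² = 106; σ²/τ² = 1.
β̂_MAP = 417 / (106 + 1) = 417/107 ≈ 3.897.

β̂_MAP = 3.897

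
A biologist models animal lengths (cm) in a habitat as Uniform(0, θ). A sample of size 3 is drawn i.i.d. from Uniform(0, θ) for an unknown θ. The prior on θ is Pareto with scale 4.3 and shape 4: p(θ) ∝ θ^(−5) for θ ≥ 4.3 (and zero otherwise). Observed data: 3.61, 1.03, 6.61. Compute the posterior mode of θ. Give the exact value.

θ̂_MAP = 6.61

The Uniform(0, θ) likelihood is θ^(−n) for θ ≥ max(xᵢ), zero otherwise. Here max(xᵢ) = 6.61.
Posterior ∝ θ^(−5) · θ^(−3) = θ^(−8) on θ ≥ max(4.3, 6.61) = 6.61.
This density is strictly decreasing in θ, so the posterior mode lies at the lower boundary of the support.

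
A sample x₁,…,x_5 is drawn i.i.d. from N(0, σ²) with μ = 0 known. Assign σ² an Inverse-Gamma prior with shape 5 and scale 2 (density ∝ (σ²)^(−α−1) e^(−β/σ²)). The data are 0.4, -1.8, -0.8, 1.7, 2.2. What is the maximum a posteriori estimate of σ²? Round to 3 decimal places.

σ̂²_MAP = 0.928

Sum of squared deviations about the known mean: SS = (0.4−0)² + (-1.8−0)² + (-0.8−0)² + (1.7−0)² + (2.2−0)² = 11.77.
The Normal likelihood contributes (σ²)^(−n/2) exp(−SS/(2σ²)), so the posterior is Inverse-Gamma(α + n/2, β + SS/2) = Inverse-Gamma(7.5, 7.885).
The mode of Inverse-Gamma(a, b) is b/(a+1) = 7.885/8.5 ≈ 0.928.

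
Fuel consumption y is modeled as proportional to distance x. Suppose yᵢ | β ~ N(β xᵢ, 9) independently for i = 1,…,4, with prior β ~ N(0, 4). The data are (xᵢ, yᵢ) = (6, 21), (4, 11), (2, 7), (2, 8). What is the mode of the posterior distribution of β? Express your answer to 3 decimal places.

log p(β | y) = −Σ(yᵢ − βxᵢ)²/(2·9) − β²/(2·4) + const.
Setting the derivative to zero: Σxᵢ(yᵢ − βxᵢ)/9 − β/4 = 0, so β = Σxᵢyᵢ / (Σxᵢ² + σ²/τ²).
Σxᵢyᵢ = 6·21 + 4·11 + 2·7 + 2·8 = 200; Σxᵢ² = 60; σ²/τ² = 2.25.
β̂_MAP = 200 / (60 + 2.25) = 200/62.25 ≈ 3.213.

β̂_MAP = 3.213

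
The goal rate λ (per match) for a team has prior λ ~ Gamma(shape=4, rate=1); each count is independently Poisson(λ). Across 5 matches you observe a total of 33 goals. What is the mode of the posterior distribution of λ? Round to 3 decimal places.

Σxᵢ = 33, n = 5.
Posterior ∝ λ^3e^(−1λ) · λ^33e^(−5λ) = λ^36e^(−6λ), i.e. Gamma(shape=37, rate=6).
The mode of a Gamma(a, b) with a ≥ 1 (shape–rate) is (a−1)/b = 36/6 ≈ 6.000.

λ̂_MAP = 6.000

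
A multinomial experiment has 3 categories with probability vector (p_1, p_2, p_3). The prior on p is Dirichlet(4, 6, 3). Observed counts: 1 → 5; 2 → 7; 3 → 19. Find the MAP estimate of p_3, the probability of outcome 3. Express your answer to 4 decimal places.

The posterior is Dirichlet(αᵢ + nᵢ) = Dirichlet(9, 13, 22).
For a Dirichlet(a₁,…,a_K) with all aᵢ > 1, the mode has j-th component (aⱼ − 1)/(Σaᵢ − K).
Here Σaᵢ = 44 and K = 3, so p_3 = (22 − 1)/(44 − 3) = 21/41 ≈ 0.5122.

MAP estimate: 0.5122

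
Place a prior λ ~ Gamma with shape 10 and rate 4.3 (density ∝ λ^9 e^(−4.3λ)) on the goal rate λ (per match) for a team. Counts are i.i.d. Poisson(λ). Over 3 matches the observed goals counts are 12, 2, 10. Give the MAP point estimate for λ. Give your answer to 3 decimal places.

λ̂_MAP = 4.521

Σxᵢ = 12+2+10 = 24, with n = 3.
Posterior ∝ λ^9e^(−4.3λ) · λ^24e^(−3λ) = λ^33e^(−7.3λ), i.e. Gamma(shape=34, rate=7.3).
The mode of a Gamma(a, b) with a ≥ 1 (shape–rate) is (a−1)/b = 33/7.3 ≈ 4.521.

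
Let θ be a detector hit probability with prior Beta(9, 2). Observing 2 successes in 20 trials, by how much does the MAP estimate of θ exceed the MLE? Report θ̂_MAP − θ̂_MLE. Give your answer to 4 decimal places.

Posterior is Beta(11, 20); MAP = (11−1)/(31−2) = 10/29 ≈ 0.34483.
MLE ignores the prior: θ̂_MLE = k/n = 2/20 ≈ 0.10000.
Difference = 10/29 − 2/20 = 71/290 ≈ 0.2448.

MAP − MLE = 0.2448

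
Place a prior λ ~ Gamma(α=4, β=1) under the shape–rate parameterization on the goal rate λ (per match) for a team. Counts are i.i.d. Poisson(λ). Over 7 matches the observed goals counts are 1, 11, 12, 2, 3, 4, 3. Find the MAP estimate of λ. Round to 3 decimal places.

Σxᵢ = 1+11+12+2+3+4+3 = 36, with n = 7.
Posterior ∝ λ^3e^(−1λ) · λ^36e^(−7λ) = λ^39e^(−8λ), i.e. Gamma(shape=40, rate=8).
The mode of a Gamma(a, b) with a ≥ 1 (shape–rate) is (a−1)/b = 39/8 ≈ 4.875.

λ̂_MAP = 4.875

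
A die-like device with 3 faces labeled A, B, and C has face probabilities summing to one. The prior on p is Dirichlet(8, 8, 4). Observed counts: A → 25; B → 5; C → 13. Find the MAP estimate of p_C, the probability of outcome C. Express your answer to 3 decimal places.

The posterior is Dirichlet(αᵢ + nᵢ) = Dirichlet(33, 13, 17).
For a Dirichlet(a₁,…,a_K) with all aᵢ > 1, the mode has j-th component (aⱼ − 1)/(Σaᵢ − K).
Here Σaᵢ = 63 and K = 3, so p_C = (17 − 1)/(63 − 3) = 16/60 ≈ 0.267.

MAP estimate of p_C = 0.267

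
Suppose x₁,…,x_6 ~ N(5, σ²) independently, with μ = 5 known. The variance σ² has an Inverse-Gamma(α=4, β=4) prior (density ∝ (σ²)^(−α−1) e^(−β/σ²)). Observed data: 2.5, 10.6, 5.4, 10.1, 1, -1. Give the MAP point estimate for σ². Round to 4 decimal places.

Sum of squared deviations about the known mean: SS = (2.5−5)² + (10.6−5)² + (5.4−5)² + (10.1−5)² + (1−5)² + (-1−5)² = 115.78.
The Normal likelihood contributes (σ²)^(−n/2) exp(−SS/(2σ²)), so the posterior is Inverse-Gamma(α + n/2, β + SS/2) = Inverse-Gamma(7, 61.89).
The mode of Inverse-Gamma(a, b) is b/(a+1) = 61.89/8 ≈ 7.7363.

σ̂²_MAP = 7.7363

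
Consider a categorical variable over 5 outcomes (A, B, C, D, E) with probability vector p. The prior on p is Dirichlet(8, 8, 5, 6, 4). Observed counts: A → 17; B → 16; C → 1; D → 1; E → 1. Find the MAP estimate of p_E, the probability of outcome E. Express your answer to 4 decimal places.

The posterior is Dirichlet(αᵢ + nᵢ) = Dirichlet(25, 24, 6, 7, 5).
For a Dirichlet(a₁,…,a_K) with all aᵢ > 1, the mode has j-th component (aⱼ − 1)/(Σaᵢ − K).
Here Σaᵢ = 67 and K = 5, so p_E = (5 − 1)/(67 − 5) = 4/62 ≈ 0.0645.

MAP estimate of p_E = 0.0645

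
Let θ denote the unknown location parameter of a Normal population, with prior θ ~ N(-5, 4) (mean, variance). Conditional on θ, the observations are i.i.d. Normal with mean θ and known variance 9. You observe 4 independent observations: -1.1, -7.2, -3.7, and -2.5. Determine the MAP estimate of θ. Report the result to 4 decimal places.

θ̂_MAP = -4.1200

n = 4; x̄ = ((-1.1) + (-7.2) + (-3.7) + (-2.5))/4 = -14.5/4 = -3.625.
For a Normal prior and Normal likelihood with known variance, the posterior is Normal; its mode equals its mean, the precision-weighted average.
Prior precision 1/σ₀² = 1/4 = 0.25; data precision n/σ² = 4/9.
θ̂ = (0.25·(-5) + (4/9)·(-3.625)) / (0.25 + 4/9) = (-103/36)/(25/36) = -4.1200.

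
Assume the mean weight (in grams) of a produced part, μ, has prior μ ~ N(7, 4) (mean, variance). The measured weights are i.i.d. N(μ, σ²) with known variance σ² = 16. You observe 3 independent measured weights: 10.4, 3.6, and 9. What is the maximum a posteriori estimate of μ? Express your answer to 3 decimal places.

n = 3; x̄ = (10.4 + 3.6 + 9)/3 = 23/3 = 23/3 ≈ 7.6667.
For a Normal prior and Normal likelihood with known variance, the posterior is Normal; its mode equals its mean, the precision-weighted average.
Prior precision 1/σ₀² = 1/4 = 0.25; data precision n/σ² = 3/16 = 0.1875.
μ̂ = (0.25·7 + 0.1875·(23/3)) / (0.25 + 0.1875) = 3.1875/0.4375 = 51/7 ≈ 7.286.

μ̂_MAP = 7.286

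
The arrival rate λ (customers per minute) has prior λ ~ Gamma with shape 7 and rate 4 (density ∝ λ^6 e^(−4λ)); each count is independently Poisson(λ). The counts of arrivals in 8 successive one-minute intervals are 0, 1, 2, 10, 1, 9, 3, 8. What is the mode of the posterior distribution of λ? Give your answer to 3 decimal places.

λ̂_MAP = 3.333

Σxᵢ = 0+1+2+10+1+9+3+8 = 34, with n = 8.
Posterior ∝ λ^6e^(−4λ) · λ^34e^(−8λ) = λ^40e^(−12λ), i.e. Gamma(shape=41, rate=12).
The mode of a Gamma(a, b) with a ≥ 1 (shape–rate) is (a−1)/b = 40/12 ≈ 3.333.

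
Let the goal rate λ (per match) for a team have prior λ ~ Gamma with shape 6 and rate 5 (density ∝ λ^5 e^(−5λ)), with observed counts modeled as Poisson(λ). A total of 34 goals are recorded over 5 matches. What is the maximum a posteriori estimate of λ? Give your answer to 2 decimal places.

Σxᵢ = 34, n = 5.
Posterior ∝ λ^5e^(−5λ) · λ^34e^(−5λ) = λ^39e^(−10λ), i.e. Gamma(shape=40, rate=10).
The mode of a Gamma(a, b) with a ≥ 1 (shape–rate) is (a−1)/b = 39/10 ≈ 3.90.

λ̂_MAP = 3.90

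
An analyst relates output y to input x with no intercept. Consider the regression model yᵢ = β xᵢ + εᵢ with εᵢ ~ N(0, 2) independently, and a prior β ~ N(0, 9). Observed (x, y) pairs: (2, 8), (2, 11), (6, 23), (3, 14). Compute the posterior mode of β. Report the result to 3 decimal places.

log p(β | y) = −Σ(yᵢ − βxᵢ)²/(2·2) − β²/(2·9) + const.
Setting the derivative to zero: Σxᵢ(yᵢ − βxᵢ)/2 − β/9 = 0, so β = Σxᵢyᵢ / (Σxᵢ² + σ²/τ²).
Σxᵢyᵢ = 2·8 + 2·11 + 6·23 + 3·14 = 218; Σxᵢ² = 53; σ²/τ² = 2/9.
β̂_MAP = 218 / (53 + 2/9) = 218/(479/9) = 1962/479 ≈ 4.096.

β̂_MAP = 4.096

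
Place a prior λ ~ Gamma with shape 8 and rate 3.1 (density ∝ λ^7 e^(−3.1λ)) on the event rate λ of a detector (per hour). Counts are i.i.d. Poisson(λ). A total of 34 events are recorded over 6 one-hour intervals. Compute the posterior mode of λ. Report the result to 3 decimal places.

λ̂_MAP = 4.505

Σxᵢ = 34, n = 6.
Posterior ∝ λ^7e^(−3.1λ) · λ^34e^(−6λ) = λ^41e^(−9.1λ), i.e. Gamma(shape=42, rate=9.1).
The mode of a Gamma(a, b) with a ≥ 1 (shape–rate) is (a−1)/b = 41/9.1 ≈ 4.505.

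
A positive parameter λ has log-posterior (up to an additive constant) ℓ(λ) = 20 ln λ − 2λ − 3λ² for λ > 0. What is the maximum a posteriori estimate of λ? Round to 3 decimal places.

ℓ'(λ) = 20/λ − 2 − 6λ. Setting this to zero and multiplying by λ: 6λ² + 2λ − 20 = 0.
λ = (−2 + √(2² + 4·6·20)) / (2·6) = (−2 + √484) / 12 = (−2 + 22)/12 = 5/3.
ℓ''(λ) = −20/λ² − 6 < 0, confirming a maximum.

λ̂_MAP = 1.667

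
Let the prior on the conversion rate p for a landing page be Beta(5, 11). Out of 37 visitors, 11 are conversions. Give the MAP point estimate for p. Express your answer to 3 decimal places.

Prior: Beta(5, 11).
Data: 11 successes in 37 trials. The binomial likelihood contributes p^11(1−p)^26, so the posterior is Beta(5+11, 11+26) = Beta(16, 37).
For Beta(a, b) with a, b > 1 the mode is (a−1)/(a+b−2) = 15/51 ≈ 0.294.

p̂_MAP = 0.294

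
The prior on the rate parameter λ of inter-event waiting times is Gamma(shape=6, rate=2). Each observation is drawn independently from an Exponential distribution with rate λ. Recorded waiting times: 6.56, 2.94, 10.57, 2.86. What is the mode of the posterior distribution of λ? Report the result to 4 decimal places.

λ̂_MAP = 0.3610

The Exponential(rate=λ) likelihood is ∝ λ^n e^(−λΣtᵢ). Here n = 4 and Σtᵢ = 6.56 + 2.94 + 10.57 + 2.86 = 22.93.
Posterior ∝ λ^5e^(−2λ) · λ^4e^(−22.93λ) = λ^9e^(−24.93λ), i.e. Gamma(10, 24.93).
Mode = (a−1)/b = 9/24.93 ≈ 0.3610.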